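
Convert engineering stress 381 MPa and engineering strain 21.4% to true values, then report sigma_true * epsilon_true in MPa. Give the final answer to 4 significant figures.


sigma_true = sigma_eng * (1 + epsilon_eng)
sigma_true = 381 * (1 + 0.214) = 462.534 MPa
epsilon_true = ln(1 + epsilon_eng)
epsilon_true = ln(1 + 0.214) = 0.193921
sigma_true * epsilon_true = 462.534 * 0.193921 = 89.69 MPa


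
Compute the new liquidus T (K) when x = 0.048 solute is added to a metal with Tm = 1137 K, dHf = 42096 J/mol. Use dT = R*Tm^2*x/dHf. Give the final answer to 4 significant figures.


dT = R*Tm^2*x / dHf
dT = 8.314 * 1137^2 * 0.048 / 42096
dT = 12.2555 K
T_new = 1137 - 12.2555 = 1125 K


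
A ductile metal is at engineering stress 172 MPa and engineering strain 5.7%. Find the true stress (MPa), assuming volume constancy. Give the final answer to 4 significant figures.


sigma_true = sigma_eng * (1 + epsilon_eng)
sigma_true = 172 * (1 + 0.057)
sigma_true = 181.8 MPa


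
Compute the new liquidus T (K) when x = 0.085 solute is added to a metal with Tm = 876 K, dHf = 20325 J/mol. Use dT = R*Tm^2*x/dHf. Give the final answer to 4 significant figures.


dT = R*Tm^2*x / dHf
dT = 8.314 * 876^2 * 0.085 / 20325
dT = 26.6813 K
T_new = 876 - 26.6813 = 849.3 K


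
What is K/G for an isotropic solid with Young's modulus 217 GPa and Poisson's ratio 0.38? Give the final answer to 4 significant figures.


G = E / (2*(1+nu))
G = 217 / (2*(1+0.38)) = 78.6232 GPa
K = E / (3*(1-2*nu))
K = 217 / (3*(1-2*0.38)) = 301.389 GPa
K/G = 301.389 / 78.6232 = 3.833


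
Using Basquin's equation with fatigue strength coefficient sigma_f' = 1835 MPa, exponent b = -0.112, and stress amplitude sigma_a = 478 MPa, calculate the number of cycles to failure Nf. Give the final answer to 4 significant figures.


sigma_a = sigma_f' * (2*Nf)^b
2*Nf = (sigma_a / sigma_f')^(1/b)
2*Nf = (478 / 1835)^(1/-0.112)
2*Nf = 164492
Nf = 82250 cycles


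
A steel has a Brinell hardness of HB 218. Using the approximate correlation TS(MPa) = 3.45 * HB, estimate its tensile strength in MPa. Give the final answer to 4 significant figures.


TS (MPa) = 3.45 * HB
TS = 3.45 * 218
TS = 752.1 MPa


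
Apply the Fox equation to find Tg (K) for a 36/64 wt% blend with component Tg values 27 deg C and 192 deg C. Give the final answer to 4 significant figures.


1/Tg = w1/Tg1 + w2/Tg2 (in Kelvin)
Tg1 = 300.15 K, Tg2 = 465.15 K
1/Tg = 0.36/300.15 + 0.64/465.15
Tg = 388.3 K


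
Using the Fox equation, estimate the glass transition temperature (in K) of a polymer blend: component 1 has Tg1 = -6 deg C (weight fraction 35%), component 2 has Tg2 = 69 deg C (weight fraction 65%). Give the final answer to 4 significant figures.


1/Tg = w1/Tg1 + w2/Tg2 (in Kelvin)
Tg1 = 267.15 K, Tg2 = 342.15 K
1/Tg = 0.35/267.15 + 0.65/342.15
Tg = 311.5 K


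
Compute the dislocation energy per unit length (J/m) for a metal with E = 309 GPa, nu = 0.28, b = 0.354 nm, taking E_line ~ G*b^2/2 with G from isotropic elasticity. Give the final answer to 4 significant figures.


Step 1: G = E / (2*(1+nu))
G = 309 / (2*(1+0.28)) = 120.703 GPa = 1.20703e+11 Pa
Step 2: E_line = G*b^2/2
b = 0.354 nm = 3.54e-10 m
E_line = 0.5 * 1.20703e+11 * (3.54e-10)^2 = 7.563e-09 J/m


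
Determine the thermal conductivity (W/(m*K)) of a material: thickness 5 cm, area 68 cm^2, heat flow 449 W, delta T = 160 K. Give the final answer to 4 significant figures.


k = Q*L / (A*dT)
L = 0.05 m, A = 6.8e-03 m^2
k = 449 * 0.05 / (6.8e-03 * 160)
k = 20.63 W/(m*K)


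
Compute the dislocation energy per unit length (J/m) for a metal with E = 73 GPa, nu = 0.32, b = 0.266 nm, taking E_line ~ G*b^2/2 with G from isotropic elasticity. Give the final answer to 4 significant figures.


Step 1: G = E / (2*(1+nu))
G = 73 / (2*(1+0.32)) = 27.6515 GPa = 2.76515e+10 Pa
Step 2: E_line = G*b^2/2
b = 0.266 nm = 2.66e-10 m
E_line = 0.5 * 2.76515e+10 * (2.66e-10)^2 = 9.783e-10 J/m


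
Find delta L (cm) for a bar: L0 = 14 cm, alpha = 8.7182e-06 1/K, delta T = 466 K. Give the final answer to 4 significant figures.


dL = L0 * alpha * dT
dL = 14 * 8.7182e-06 * 466
dL = 0.05688 cm


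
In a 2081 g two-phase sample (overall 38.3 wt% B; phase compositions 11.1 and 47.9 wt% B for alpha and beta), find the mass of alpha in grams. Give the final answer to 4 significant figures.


f_alpha = (C_beta - C0) / (C_beta - C_alpha)
f_alpha = (47.9 - 38.3) / (47.9 - 11.1) = 0.26087
m_alpha = f_alpha * m_total = 0.26087 * 2081 = 542.9 g


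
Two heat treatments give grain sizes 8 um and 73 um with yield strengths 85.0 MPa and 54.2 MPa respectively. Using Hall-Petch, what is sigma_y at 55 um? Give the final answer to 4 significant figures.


sigma_y = sigma0 + k / sqrt(d)
1/sqrt(d1) = 1/sqrt(8e-06) = 353.553;  1/sqrt(d2) = 117.041
k = (sigma1 - sigma2) / (1/sqrt(d1) - 1/sqrt(d2)) = (85.0 - 54.2) / (353.553 - 117.041) = 0.130226 MPa*m^0.5
sigma0 = sigma1 - k/sqrt(d1) = 85.0 - 0.130226*353.553 = 38.9582 MPa
sigma_y(d3) = 38.9582 + 0.130226 / sqrt(5.5e-05) = 56.52 MPa


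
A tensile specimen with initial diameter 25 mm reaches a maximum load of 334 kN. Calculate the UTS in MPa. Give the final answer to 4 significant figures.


A0 = pi*(d/2)^2 = pi*(25/2)^2 = 490.874 mm^2
UTS = F_max / A0 = 334*1000 / 490.874
UTS = 680.4 MPa


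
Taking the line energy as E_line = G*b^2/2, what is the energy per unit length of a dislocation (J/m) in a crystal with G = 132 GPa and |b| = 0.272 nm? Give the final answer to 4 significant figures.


E = G*b^2/2
b = 0.272 nm = 2.72e-10 m
G = 132 GPa = 1.32e+11 Pa
E = 0.5 * 1.32e+11 * (2.72e-10)^2
E = 4.883e-09 J/m


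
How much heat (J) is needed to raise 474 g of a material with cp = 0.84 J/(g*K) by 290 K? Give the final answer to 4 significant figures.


Q = m * cp * dT
Q = 474 * 0.84 * 290
Q = 115500 J


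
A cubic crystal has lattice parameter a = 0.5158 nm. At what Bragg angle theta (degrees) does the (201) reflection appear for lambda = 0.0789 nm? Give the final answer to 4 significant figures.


d = a / sqrt(h^2+k^2+l^2)
d = 0.5158 / sqrt(5) = 0.230673 nm
lambda = 2*d*sin(theta)  =>  sin(theta) = lambda / (2*d)
sin(theta) = 0.0789 / (2 * 0.230673) = 0.171021
theta = 9.847 deg


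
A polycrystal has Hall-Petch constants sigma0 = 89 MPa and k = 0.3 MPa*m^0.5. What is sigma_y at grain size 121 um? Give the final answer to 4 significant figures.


sigma_y = sigma0 + k / sqrt(d)
d = 121 um = 1.21e-04 m
sigma_y = 89 + 0.3 / sqrt(1.21e-04)
sigma_y = 116.3 MPa


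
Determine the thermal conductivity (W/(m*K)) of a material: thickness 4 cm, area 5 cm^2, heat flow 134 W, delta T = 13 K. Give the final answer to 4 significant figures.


k = Q*L / (A*dT)
L = 0.04 m, A = 5e-04 m^2
k = 134 * 0.04 / (5e-04 * 13)
k = 824.6 W/(m*K)


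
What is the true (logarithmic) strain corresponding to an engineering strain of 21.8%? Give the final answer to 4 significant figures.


epsilon_true = ln(1 + epsilon_eng)
epsilon_true = ln(1 + 0.218)
epsilon_true = 0.1972


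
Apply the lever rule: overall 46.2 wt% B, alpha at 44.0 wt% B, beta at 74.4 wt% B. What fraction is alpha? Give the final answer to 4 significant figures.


f_alpha = (C_beta - C0) / (C_beta - C_alpha)
f_alpha = (74.4 - 46.2) / (74.4 - 44.0)
f_alpha = 0.9276


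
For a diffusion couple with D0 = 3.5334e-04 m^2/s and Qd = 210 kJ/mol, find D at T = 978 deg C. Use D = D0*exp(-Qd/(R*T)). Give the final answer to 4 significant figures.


D = D0 * exp(-Qd / (R*T))
T = 1251.15 K
D = 3.5334e-04 * exp(-210e3 / (8.314 * 1251.15))
D = 6.033e-13 m^2/s


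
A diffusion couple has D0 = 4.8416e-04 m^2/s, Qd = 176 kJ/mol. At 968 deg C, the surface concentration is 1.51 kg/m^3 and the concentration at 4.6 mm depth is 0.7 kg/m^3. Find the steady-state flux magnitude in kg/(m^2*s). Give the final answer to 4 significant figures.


Step 1: D = D0 * exp(-Qd/(R*T))
T = 968 + 273.15 = 1241.15 K
D = 4.8416e-04 * exp(-176e3 / (8.314 * 1241.15)) = 1.89514e-11 m^2/s
Step 2: J = D * (C1 - C2) / dx
J = 1.89514e-11 * (1.51 - 0.7) / 4.6e-03
J = 3.337e-09 kg/(m^2*s)


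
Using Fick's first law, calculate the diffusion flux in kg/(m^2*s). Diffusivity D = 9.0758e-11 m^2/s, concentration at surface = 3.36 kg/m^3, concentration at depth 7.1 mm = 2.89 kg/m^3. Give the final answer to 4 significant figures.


J = -D * (dC/dx) = D * (C1 - C2) / dx
J = 9.0758e-11 * (3.36 - 2.89) / 7.1e-03
J = 6.008e-09 kg/(m^2*s)


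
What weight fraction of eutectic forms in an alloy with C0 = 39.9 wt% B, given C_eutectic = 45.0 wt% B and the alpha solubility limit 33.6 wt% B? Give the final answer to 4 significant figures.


f_primary = (C_e - C0) / (C_e - C_alpha_max)
f_primary = (45.0 - 39.9) / (45.0 - 33.6)
f_primary = 0.447368
f_eutectic = 1 - 0.447368 = 0.5526


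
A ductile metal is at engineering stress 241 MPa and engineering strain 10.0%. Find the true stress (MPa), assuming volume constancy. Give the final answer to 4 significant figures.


sigma_true = sigma_eng * (1 + epsilon_eng)
sigma_true = 241 * (1 + 0.1)
sigma_true = 265.1 MPa


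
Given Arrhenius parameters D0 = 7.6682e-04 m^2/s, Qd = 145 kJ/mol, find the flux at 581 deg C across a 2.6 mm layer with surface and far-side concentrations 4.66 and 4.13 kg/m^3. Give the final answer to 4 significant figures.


Step 1: D = D0 * exp(-Qd/(R*T))
T = 581 + 273.15 = 854.15 K
D = 7.6682e-04 * exp(-145e3 / (8.314 * 854.15)) = 1.04004e-12 m^2/s
Step 2: J = D * (C1 - C2) / dx
J = 1.04004e-12 * (4.66 - 4.13) / 2.6e-03
J = 2.12e-10 kg/(m^2*s)


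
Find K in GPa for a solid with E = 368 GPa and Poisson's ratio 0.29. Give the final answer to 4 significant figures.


K = E / (3*(1-2*nu))
K = 368 / (3*(1-2*0.29))
K = 292.1 GPa


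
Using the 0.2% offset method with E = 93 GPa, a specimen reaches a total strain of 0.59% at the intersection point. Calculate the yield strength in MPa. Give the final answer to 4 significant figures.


Offset strain = 0.002
Elastic strain at yield = total_strain - offset = 5.9e-03 - 0.002 = 3.9e-03
sigma_y = E * elastic_strain = 93000 * 3.9e-03
sigma_y = 362.7 MPa


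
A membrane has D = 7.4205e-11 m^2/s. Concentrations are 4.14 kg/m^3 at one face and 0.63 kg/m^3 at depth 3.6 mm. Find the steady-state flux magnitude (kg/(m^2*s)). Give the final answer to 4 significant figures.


J = -D * (dC/dx) = D * (C1 - C2) / dx
J = 7.4205e-11 * (4.14 - 0.63) / 3.6e-03
J = 7.235e-08 kg/(m^2*s)


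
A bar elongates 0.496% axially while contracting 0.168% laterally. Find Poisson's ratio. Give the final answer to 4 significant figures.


nu = -epsilon_lat / epsilon_axial
Lateral strain is contraction (negative), so using magnitudes:
nu = 0.168 / 0.496
nu = 0.3387


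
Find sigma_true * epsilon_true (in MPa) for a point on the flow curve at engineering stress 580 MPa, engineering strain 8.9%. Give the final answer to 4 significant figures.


sigma_true = sigma_eng * (1 + epsilon_eng)
sigma_true = 580 * (1 + 0.089) = 631.62 MPa
epsilon_true = ln(1 + epsilon_eng)
epsilon_true = ln(1 + 0.089) = 0.0852598
sigma_true * epsilon_true = 631.62 * 0.0852598 = 53.85 MPa


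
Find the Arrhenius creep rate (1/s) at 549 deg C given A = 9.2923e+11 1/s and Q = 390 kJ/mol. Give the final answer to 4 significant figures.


rate = A * exp(-Q / (R*T))
T = 549 + 273.15 = 822.15 K
rate = 9.2923e+11 * exp(-390e3 / (8.314 * 822.15))
rate = 1.545e-13 1/s


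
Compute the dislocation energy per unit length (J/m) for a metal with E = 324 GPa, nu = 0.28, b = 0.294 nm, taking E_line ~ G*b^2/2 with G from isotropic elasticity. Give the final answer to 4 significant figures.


Step 1: G = E / (2*(1+nu))
G = 324 / (2*(1+0.28)) = 126.563 GPa = 1.26563e+11 Pa
Step 2: E_line = G*b^2/2
b = 0.294 nm = 2.94e-10 m
E_line = 0.5 * 1.26563e+11 * (2.94e-10)^2 = 5.47e-09 J/m


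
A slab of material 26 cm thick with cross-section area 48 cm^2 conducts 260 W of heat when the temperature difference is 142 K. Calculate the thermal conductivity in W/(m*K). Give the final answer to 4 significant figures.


k = Q*L / (A*dT)
L = 0.26 m, A = 4.8e-03 m^2
k = 260 * 0.26 / (4.8e-03 * 142)
k = 99.18 W/(m*K)


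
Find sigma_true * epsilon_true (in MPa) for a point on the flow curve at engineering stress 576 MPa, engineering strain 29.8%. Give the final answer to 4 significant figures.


sigma_true = sigma_eng * (1 + epsilon_eng)
sigma_true = 576 * (1 + 0.298) = 747.648 MPa
epsilon_true = ln(1 + epsilon_eng)
epsilon_true = ln(1 + 0.298) = 0.260825
sigma_true * epsilon_true = 747.648 * 0.260825 = 195 MPa


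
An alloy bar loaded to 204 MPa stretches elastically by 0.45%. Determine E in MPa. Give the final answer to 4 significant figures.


E = sigma / epsilon
epsilon = 0.45% = 4.5e-03
E = 204 / 4.5e-03
E = 45330 MPa


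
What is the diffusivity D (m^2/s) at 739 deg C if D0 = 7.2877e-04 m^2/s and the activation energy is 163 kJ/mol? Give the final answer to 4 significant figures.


D = D0 * exp(-Qd / (R*T))
T = 1012.15 K
D = 7.2877e-04 * exp(-163e3 / (8.314 * 1012.15))
D = 2.82e-12 m^2/s


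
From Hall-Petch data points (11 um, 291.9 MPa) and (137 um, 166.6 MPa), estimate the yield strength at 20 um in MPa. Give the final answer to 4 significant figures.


sigma_y = sigma0 + k / sqrt(d)
1/sqrt(d1) = 1/sqrt(1.1e-05) = 301.511;  1/sqrt(d2) = 85.4358
k = (sigma1 - sigma2) / (1/sqrt(d1) - 1/sqrt(d2)) = (291.9 - 166.6) / (301.511 - 85.4358) = 0.57989 MPa*m^0.5
sigma0 = sigma1 - k/sqrt(d1) = 291.9 - 0.57989*301.511 = 117.057 MPa
sigma_y(d3) = 117.057 + 0.57989 / sqrt(2e-05) = 246.7 MPa


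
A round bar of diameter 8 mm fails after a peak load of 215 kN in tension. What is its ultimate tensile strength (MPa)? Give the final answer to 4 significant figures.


A0 = pi*(d/2)^2 = pi*(8/2)^2 = 50.2655 mm^2
UTS = F_max / A0 = 215*1000 / 50.2655
UTS = 4277 MPa


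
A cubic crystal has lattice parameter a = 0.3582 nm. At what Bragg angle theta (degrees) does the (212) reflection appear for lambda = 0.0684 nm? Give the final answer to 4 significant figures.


d = a / sqrt(h^2+k^2+l^2)
d = 0.3582 / sqrt(9) = 0.1194 nm
lambda = 2*d*sin(theta)  =>  sin(theta) = lambda / (2*d)
sin(theta) = 0.0684 / (2 * 0.1194) = 0.286432
theta = 16.64 deg


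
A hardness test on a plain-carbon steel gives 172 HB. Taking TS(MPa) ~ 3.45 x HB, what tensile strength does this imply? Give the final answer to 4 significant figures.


TS (MPa) = 3.45 * HB
TS = 3.45 * 172
TS = 593.4 MPa


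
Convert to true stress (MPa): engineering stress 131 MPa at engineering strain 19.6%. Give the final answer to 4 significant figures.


sigma_true = sigma_eng * (1 + epsilon_eng)
sigma_true = 131 * (1 + 0.196)
sigma_true = 156.7 MPa


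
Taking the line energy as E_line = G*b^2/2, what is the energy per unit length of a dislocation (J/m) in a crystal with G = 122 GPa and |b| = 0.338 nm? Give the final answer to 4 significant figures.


E = G*b^2/2
b = 0.338 nm = 3.38e-10 m
G = 122 GPa = 1.22e+11 Pa
E = 0.5 * 1.22e+11 * (3.38e-10)^2
E = 6.969e-09 J/m


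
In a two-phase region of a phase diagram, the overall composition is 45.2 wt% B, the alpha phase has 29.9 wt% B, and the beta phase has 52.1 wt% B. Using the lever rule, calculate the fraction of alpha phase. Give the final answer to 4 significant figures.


f_alpha = (C_beta - C0) / (C_beta - C_alpha)
f_alpha = (52.1 - 45.2) / (52.1 - 29.9)
f_alpha = 0.3108


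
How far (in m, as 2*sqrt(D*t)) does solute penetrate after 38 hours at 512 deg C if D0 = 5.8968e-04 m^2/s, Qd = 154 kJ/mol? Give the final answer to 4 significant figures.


Step 1: D = D0 * exp(-Qd/(R*T))
T = 785.15 K
D = 5.8968e-04 * exp(-154e3 / (8.314 * 785.15)) = 3.34887e-14 m^2/s
Step 2: L = 2*sqrt(D*t)
t = 38 h = 136800 s
L = 2*sqrt(3.34887e-14 * 136800) = 1.354e-04 m


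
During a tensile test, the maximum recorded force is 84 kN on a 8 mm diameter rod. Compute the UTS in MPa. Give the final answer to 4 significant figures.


A0 = pi*(d/2)^2 = pi*(8/2)^2 = 50.2655 mm^2
UTS = F_max / A0 = 84*1000 / 50.2655
UTS = 1671 MPa


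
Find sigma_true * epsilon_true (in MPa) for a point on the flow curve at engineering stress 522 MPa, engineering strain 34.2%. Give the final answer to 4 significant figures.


sigma_true = sigma_eng * (1 + epsilon_eng)
sigma_true = 522 * (1 + 0.342) = 700.524 MPa
epsilon_true = ln(1 + epsilon_eng)
epsilon_true = ln(1 + 0.342) = 0.294161
sigma_true * epsilon_true = 700.524 * 0.294161 = 206.1 MPa


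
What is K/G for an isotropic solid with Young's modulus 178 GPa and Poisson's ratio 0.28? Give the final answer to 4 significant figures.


G = E / (2*(1+nu))
G = 178 / (2*(1+0.28)) = 69.5313 GPa
K = E / (3*(1-2*nu))
K = 178 / (3*(1-2*0.28)) = 134.848 GPa
K/G = 134.848 / 69.5313 = 1.939


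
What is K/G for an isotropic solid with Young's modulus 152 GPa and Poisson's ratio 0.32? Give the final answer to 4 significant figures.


G = E / (2*(1+nu))
G = 152 / (2*(1+0.32)) = 57.5758 GPa
K = E / (3*(1-2*nu))
K = 152 / (3*(1-2*0.32)) = 140.741 GPa
K/G = 140.741 / 57.5758 = 2.444


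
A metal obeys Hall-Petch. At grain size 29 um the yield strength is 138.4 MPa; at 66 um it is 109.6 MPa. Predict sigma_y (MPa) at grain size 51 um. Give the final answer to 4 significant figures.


sigma_y = sigma0 + k / sqrt(d)
1/sqrt(d1) = 1/sqrt(2.9e-05) = 185.695;  1/sqrt(d2) = 123.091
k = (sigma1 - sigma2) / (1/sqrt(d1) - 1/sqrt(d2)) = (138.4 - 109.6) / (185.695 - 123.091) = 0.460036 MPa*m^0.5
sigma0 = sigma1 - k/sqrt(d1) = 138.4 - 0.460036*185.695 = 52.9735 MPa
sigma_y(d3) = 52.9735 + 0.460036 / sqrt(5.1e-05) = 117.4 MPa


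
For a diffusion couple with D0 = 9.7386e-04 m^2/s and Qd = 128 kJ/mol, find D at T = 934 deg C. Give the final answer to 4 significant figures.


D = D0 * exp(-Qd / (R*T))
T = 1207.15 K
D = 9.7386e-04 * exp(-128e3 / (8.314 * 1207.15))
D = 2.816e-09 m^2/s


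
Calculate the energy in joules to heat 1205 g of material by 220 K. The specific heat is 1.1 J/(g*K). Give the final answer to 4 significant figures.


Q = m * cp * dT
Q = 1205 * 1.1 * 220
Q = 291600 J


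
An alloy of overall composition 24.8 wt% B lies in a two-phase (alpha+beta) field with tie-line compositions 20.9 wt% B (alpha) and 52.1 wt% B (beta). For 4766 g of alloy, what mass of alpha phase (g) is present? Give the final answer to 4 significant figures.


f_alpha = (C_beta - C0) / (C_beta - C_alpha)
f_alpha = (52.1 - 24.8) / (52.1 - 20.9) = 0.875
m_alpha = f_alpha * m_total = 0.875 * 4766 = 4170 g


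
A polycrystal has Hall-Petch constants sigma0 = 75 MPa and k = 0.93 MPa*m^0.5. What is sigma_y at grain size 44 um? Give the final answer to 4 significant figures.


sigma_y = sigma0 + k / sqrt(d)
d = 44 um = 4.4e-05 m
sigma_y = 75 + 0.93 / sqrt(4.4e-05)
sigma_y = 215.2 MPa


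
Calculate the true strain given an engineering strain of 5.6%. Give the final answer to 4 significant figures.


epsilon_true = ln(1 + epsilon_eng)
epsilon_true = ln(1 + 0.056)
epsilon_true = 0.05449


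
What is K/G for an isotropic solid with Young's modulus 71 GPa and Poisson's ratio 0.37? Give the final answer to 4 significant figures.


G = E / (2*(1+nu))
G = 71 / (2*(1+0.37)) = 25.9124 GPa
K = E / (3*(1-2*nu))
K = 71 / (3*(1-2*0.37)) = 91.0256 GPa
K/G = 91.0256 / 25.9124 = 3.513


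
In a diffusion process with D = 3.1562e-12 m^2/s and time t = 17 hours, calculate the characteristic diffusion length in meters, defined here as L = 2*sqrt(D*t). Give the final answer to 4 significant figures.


t = 17 hr = 61200 s
Diffusion length = 2*sqrt(D*t)
= 2*sqrt(3.1562e-12 * 61200)
= 8.79e-04 m


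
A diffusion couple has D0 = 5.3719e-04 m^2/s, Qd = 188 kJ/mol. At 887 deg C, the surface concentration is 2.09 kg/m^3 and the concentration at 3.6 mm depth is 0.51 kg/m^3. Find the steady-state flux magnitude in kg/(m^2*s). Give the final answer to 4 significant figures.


Step 1: D = D0 * exp(-Qd/(R*T))
T = 887 + 273.15 = 1160.15 K
D = 5.3719e-04 * exp(-188e3 / (8.314 * 1160.15)) = 1.84206e-12 m^2/s
Step 2: J = D * (C1 - C2) / dx
J = 1.84206e-12 * (2.09 - 0.51) / 3.6e-03
J = 8.085e-10 kg/(m^2*s)


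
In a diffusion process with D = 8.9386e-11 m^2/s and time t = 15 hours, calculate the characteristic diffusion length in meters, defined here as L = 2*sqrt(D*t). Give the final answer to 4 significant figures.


t = 15 hr = 54000 s
Diffusion length = 2*sqrt(D*t)
= 2*sqrt(8.9386e-11 * 54000)
= 4.394e-03 m


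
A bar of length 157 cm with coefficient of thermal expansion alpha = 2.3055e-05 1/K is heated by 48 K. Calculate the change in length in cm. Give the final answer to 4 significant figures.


dL = L0 * alpha * dT
dL = 157 * 2.3055e-05 * 48
dL = 0.1737 cm


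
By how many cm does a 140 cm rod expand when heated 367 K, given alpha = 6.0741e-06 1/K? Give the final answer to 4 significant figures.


dL = L0 * alpha * dT
dL = 140 * 6.0741e-06 * 367
dL = 0.3121 cm


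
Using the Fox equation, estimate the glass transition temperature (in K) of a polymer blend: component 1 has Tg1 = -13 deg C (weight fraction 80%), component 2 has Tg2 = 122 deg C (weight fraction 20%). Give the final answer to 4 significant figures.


1/Tg = w1/Tg1 + w2/Tg2 (in Kelvin)
Tg1 = 260.15 K, Tg2 = 395.15 K
1/Tg = 0.8/260.15 + 0.2/395.15
Tg = 279.2 K


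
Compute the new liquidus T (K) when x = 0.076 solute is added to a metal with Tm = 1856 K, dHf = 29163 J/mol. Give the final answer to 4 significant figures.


dT = R*Tm^2*x / dHf
dT = 8.314 * 1856^2 * 0.076 / 29163
dT = 74.6358 K
T_new = 1856 - 74.6358 = 1781 K


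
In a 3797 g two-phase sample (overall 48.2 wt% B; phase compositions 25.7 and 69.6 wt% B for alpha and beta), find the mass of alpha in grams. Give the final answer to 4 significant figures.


f_alpha = (C_beta - C0) / (C_beta - C_alpha)
f_alpha = (69.6 - 48.2) / (69.6 - 25.7) = 0.487472
m_alpha = f_alpha * m_total = 0.487472 * 3797 = 1851 g


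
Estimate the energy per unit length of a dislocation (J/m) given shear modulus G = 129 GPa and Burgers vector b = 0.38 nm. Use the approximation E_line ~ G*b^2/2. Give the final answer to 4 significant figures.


E = G*b^2/2
b = 0.38 nm = 3.8e-10 m
G = 129 GPa = 1.29e+11 Pa
E = 0.5 * 1.29e+11 * (3.8e-10)^2
E = 9.314e-09 J/m


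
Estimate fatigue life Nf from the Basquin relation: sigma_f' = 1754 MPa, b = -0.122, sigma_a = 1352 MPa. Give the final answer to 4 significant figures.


sigma_a = sigma_f' * (2*Nf)^b
2*Nf = (sigma_a / sigma_f')^(1/b)
2*Nf = (1352 / 1754)^(1/-0.122)
2*Nf = 8.44623
Nf = 4.223 cycles


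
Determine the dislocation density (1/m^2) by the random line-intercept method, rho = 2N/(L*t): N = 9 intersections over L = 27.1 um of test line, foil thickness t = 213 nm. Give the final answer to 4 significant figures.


rho = 2N / (L * t)
L = 27.1 um = 2.71e-05 m, t = 213 nm = 2.13e-07 m
rho = 2 * 9 / (2.71e-05 * 2.13e-07)
rho = 3.118e+12 1/m^2


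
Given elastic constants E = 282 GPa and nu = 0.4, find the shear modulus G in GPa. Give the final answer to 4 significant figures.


G = E / (2*(1+nu))
G = 282 / (2*(1+0.4))
G = 100.7 GPa


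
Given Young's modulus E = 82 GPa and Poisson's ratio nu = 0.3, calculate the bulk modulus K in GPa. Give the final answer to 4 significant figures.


K = E / (3*(1-2*nu))
K = 82 / (3*(1-2*0.3))
K = 68.33 GPa


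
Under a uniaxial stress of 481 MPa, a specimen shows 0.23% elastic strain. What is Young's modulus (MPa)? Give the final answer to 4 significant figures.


E = sigma / epsilon
epsilon = 0.23% = 2.3e-03
E = 481 / 2.3e-03
E = 209100 MPa


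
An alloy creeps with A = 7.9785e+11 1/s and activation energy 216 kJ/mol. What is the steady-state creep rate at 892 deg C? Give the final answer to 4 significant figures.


rate = A * exp(-Q / (R*T))
T = 892 + 273.15 = 1165.15 K
rate = 7.9785e+11 * exp(-216e3 / (8.314 * 1165.15))
rate = 165.2 1/s


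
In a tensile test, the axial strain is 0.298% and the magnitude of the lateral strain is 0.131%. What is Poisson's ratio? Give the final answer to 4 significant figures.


nu = -epsilon_lat / epsilon_axial
Lateral strain is contraction (negative), so using magnitudes:
nu = 0.131 / 0.298
nu = 0.4396


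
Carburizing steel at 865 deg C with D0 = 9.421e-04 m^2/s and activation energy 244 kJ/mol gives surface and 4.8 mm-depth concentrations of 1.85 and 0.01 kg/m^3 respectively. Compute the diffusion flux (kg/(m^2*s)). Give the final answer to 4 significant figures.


Step 1: D = D0 * exp(-Qd/(R*T))
T = 865 + 273.15 = 1138.15 K
D = 9.421e-04 * exp(-244e3 / (8.314 * 1138.15)) = 5.96313e-15 m^2/s
Step 2: J = D * (C1 - C2) / dx
J = 5.96313e-15 * (1.85 - 0.01) / 4.8e-03
J = 2.286e-12 kg/(m^2*s)


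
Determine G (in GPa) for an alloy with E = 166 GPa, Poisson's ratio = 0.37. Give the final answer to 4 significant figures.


G = E / (2*(1+nu))
G = 166 / (2*(1+0.37))
G = 60.58 GPa


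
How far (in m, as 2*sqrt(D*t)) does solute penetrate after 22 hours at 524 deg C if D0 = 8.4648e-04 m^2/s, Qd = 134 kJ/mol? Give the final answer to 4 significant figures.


Step 1: D = D0 * exp(-Qd/(R*T))
T = 797.15 K
D = 8.4648e-04 * exp(-134e3 / (8.314 * 797.15)) = 1.4019e-12 m^2/s
Step 2: L = 2*sqrt(D*t)
t = 22 h = 79200 s
L = 2*sqrt(1.4019e-12 * 79200) = 6.664e-04 m


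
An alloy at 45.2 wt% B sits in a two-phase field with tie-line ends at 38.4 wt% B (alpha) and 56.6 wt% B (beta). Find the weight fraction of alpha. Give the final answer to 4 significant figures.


f_alpha = (C_beta - C0) / (C_beta - C_alpha)
f_alpha = (56.6 - 45.2) / (56.6 - 38.4)
f_alpha = 0.6264


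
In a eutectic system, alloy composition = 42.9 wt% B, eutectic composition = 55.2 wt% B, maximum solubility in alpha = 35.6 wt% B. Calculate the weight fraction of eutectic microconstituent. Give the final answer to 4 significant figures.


f_primary = (C_e - C0) / (C_e - C_alpha_max)
f_primary = (55.2 - 42.9) / (55.2 - 35.6)
f_primary = 0.627551
f_eutectic = 1 - 0.627551 = 0.3724


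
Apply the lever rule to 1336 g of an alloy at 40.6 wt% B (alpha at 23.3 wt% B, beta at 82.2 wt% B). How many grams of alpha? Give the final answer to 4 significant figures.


f_alpha = (C_beta - C0) / (C_beta - C_alpha)
f_alpha = (82.2 - 40.6) / (82.2 - 23.3) = 0.706282
m_alpha = f_alpha * m_total = 0.706282 * 1336 = 943.6 g


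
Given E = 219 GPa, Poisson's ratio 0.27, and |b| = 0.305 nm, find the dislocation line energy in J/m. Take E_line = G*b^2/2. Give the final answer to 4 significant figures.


Step 1: G = E / (2*(1+nu))
G = 219 / (2*(1+0.27)) = 86.2205 GPa = 8.62205e+10 Pa
Step 2: E_line = G*b^2/2
b = 0.305 nm = 3.05e-10 m
E_line = 0.5 * 8.62205e+10 * (3.05e-10)^2 = 4.01e-09 J/m


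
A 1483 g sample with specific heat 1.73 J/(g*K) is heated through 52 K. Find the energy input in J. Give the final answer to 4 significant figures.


Q = m * cp * dT
Q = 1483 * 1.73 * 52
Q = 133400 J


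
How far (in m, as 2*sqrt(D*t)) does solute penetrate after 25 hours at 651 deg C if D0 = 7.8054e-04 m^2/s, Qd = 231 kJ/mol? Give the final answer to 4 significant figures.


Step 1: D = D0 * exp(-Qd/(R*T))
T = 924.15 K
D = 7.8054e-04 * exp(-231e3 / (8.314 * 924.15)) = 6.84515e-17 m^2/s
Step 2: L = 2*sqrt(D*t)
t = 25 h = 90000 s
L = 2*sqrt(6.84515e-17 * 90000) = 4.964e-06 m


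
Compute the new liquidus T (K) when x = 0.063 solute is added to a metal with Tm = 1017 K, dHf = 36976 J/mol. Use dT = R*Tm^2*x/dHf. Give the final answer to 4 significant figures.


dT = R*Tm^2*x / dHf
dT = 8.314 * 1017^2 * 0.063 / 36976
dT = 14.6512 K
T_new = 1017 - 14.6512 = 1002 K


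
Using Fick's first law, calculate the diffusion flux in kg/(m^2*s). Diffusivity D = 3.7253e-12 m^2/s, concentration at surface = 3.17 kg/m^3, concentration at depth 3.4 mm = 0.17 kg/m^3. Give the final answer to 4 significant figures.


J = -D * (dC/dx) = D * (C1 - C2) / dx
J = 3.7253e-12 * (3.17 - 0.17) / 3.4e-03
J = 3.287e-09 kg/(m^2*s)


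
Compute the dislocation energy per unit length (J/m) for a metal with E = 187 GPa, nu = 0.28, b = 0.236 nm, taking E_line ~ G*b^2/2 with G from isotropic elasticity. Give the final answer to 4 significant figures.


Step 1: G = E / (2*(1+nu))
G = 187 / (2*(1+0.28)) = 73.0469 GPa = 7.30469e+10 Pa
Step 2: E_line = G*b^2/2
b = 0.236 nm = 2.36e-10 m
E_line = 0.5 * 7.30469e+10 * (2.36e-10)^2 = 2.034e-09 J/m


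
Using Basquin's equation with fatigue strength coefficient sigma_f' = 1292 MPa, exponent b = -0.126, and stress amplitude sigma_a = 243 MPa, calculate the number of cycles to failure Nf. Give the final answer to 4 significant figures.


sigma_a = sigma_f' * (2*Nf)^b
2*Nf = (sigma_a / sigma_f')^(1/b)
2*Nf = (243 / 1292)^(1/-0.126)
2*Nf = 574350
Nf = 287200 cycles


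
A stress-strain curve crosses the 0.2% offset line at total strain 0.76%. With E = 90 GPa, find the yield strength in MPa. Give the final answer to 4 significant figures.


Offset strain = 0.002
Elastic strain at yield = total_strain - offset = 7.6e-03 - 0.002 = 5.6e-03
sigma_y = E * elastic_strain = 90000 * 5.6e-03
sigma_y = 504 MPa


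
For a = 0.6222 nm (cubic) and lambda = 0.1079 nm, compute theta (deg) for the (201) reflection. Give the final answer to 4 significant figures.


d = a / sqrt(h^2+k^2+l^2)
d = 0.6222 / sqrt(5) = 0.278256 nm
lambda = 2*d*sin(theta)  =>  sin(theta) = lambda / (2*d)
sin(theta) = 0.1079 / (2 * 0.278256) = 0.193886
theta = 11.18 deg


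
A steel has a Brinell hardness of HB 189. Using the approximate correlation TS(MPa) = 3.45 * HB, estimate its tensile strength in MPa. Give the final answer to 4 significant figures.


TS (MPa) = 3.45 * HB
TS = 3.45 * 189
TS = 652.1 MPa


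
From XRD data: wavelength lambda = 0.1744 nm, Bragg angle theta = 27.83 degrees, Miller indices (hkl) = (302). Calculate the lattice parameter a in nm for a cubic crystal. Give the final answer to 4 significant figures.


d = lambda / (2*sin(theta))
d = 0.1744 / (2*sin(27.83 deg))
d = 0.186784 nm
a = d * sqrt(h^2+k^2+l^2) = 0.186784 * sqrt(13)
a = 0.6735 nm


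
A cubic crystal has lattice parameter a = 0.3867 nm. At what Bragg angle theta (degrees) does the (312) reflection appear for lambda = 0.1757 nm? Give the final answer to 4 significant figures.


d = a / sqrt(h^2+k^2+l^2)
d = 0.3867 / sqrt(14) = 0.10335 nm
lambda = 2*d*sin(theta)  =>  sin(theta) = lambda / (2*d)
sin(theta) = 0.1757 / (2 * 0.10335) = 0.850025
theta = 58.21 deg


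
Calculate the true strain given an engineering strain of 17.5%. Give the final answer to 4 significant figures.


epsilon_true = ln(1 + epsilon_eng)
epsilon_true = ln(1 + 0.175)
epsilon_true = 0.1613


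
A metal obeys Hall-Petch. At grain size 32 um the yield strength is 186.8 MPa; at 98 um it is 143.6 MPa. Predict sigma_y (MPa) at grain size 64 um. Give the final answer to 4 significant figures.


sigma_y = sigma0 + k / sqrt(d)
1/sqrt(d1) = 1/sqrt(3.2e-05) = 176.777;  1/sqrt(d2) = 101.015
k = (sigma1 - sigma2) / (1/sqrt(d1) - 1/sqrt(d2)) = (186.8 - 143.6) / (176.777 - 101.015) = 0.570211 MPa*m^0.5
sigma0 = sigma1 - k/sqrt(d1) = 186.8 - 0.570211*176.777 = 86 MPa
sigma_y(d3) = 86 + 0.570211 / sqrt(6.4e-05) = 157.3 MPa


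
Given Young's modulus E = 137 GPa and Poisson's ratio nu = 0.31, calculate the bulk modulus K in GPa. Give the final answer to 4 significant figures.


K = E / (3*(1-2*nu))
K = 137 / (3*(1-2*0.31))
K = 120.2 GPa


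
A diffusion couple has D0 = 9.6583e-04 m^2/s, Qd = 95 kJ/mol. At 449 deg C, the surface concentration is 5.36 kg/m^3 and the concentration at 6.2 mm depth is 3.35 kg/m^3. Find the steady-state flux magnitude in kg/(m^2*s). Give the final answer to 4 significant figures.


Step 1: D = D0 * exp(-Qd/(R*T))
T = 449 + 273.15 = 722.15 K
D = 9.6583e-04 * exp(-95e3 / (8.314 * 722.15)) = 1.29748e-10 m^2/s
Step 2: J = D * (C1 - C2) / dx
J = 1.29748e-10 * (5.36 - 3.35) / 6.2e-03
J = 4.206e-08 kg/(m^2*s)


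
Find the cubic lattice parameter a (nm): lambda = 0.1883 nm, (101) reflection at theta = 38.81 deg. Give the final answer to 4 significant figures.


d = lambda / (2*sin(theta))
d = 0.1883 / (2*sin(38.81 deg))
d = 0.150222 nm
a = d * sqrt(h^2+k^2+l^2) = 0.150222 * sqrt(2)
a = 0.2124 nm


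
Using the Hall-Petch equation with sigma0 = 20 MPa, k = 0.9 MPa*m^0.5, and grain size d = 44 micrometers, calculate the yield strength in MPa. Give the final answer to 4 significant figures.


sigma_y = sigma0 + k / sqrt(d)
d = 44 um = 4.4e-05 m
sigma_y = 20 + 0.9 / sqrt(4.4e-05)
sigma_y = 155.7 MPa


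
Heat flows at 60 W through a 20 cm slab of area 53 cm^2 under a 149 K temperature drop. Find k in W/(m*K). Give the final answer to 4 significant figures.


k = Q*L / (A*dT)
L = 0.2 m, A = 5.3e-03 m^2
k = 60 * 0.2 / (5.3e-03 * 149)
k = 15.2 W/(m*K)


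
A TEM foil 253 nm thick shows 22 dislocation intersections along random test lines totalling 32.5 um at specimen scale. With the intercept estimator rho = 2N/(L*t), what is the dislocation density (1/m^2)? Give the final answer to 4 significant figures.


rho = 2N / (L * t)
L = 32.5 um = 3.25e-05 m, t = 253 nm = 2.53e-07 m
rho = 2 * 22 / (3.25e-05 * 2.53e-07)
rho = 5.351e+12 1/m^2


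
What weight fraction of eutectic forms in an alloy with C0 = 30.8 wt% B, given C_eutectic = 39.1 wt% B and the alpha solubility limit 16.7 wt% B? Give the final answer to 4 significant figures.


f_primary = (C_e - C0) / (C_e - C_alpha_max)
f_primary = (39.1 - 30.8) / (39.1 - 16.7)
f_primary = 0.370536
f_eutectic = 1 - 0.370536 = 0.6295


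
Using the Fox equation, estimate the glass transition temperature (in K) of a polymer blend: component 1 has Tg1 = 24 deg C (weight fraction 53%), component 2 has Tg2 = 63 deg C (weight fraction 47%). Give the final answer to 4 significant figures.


1/Tg = w1/Tg1 + w2/Tg2 (in Kelvin)
Tg1 = 297.15 K, Tg2 = 336.15 K
1/Tg = 0.53/297.15 + 0.47/336.15
Tg = 314.3 K


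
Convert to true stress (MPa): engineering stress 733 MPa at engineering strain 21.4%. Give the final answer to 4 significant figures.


sigma_true = sigma_eng * (1 + epsilon_eng)
sigma_true = 733 * (1 + 0.214)
sigma_true = 889.9 MPa


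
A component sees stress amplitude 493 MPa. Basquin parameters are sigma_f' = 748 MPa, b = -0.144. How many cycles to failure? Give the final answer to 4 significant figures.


sigma_a = sigma_f' * (2*Nf)^b
2*Nf = (sigma_a / sigma_f')^(1/b)
2*Nf = (493 / 748)^(1/-0.144)
2*Nf = 18.0852
Nf = 9.043 cycles


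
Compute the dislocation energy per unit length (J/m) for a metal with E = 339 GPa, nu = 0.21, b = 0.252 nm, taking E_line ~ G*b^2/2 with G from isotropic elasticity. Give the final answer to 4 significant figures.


Step 1: G = E / (2*(1+nu))
G = 339 / (2*(1+0.21)) = 140.083 GPa = 1.40083e+11 Pa
Step 2: E_line = G*b^2/2
b = 0.252 nm = 2.52e-10 m
E_line = 0.5 * 1.40083e+11 * (2.52e-10)^2 = 4.448e-09 J/m


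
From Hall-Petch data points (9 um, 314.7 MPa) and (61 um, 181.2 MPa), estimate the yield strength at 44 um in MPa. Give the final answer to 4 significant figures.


sigma_y = sigma0 + k / sqrt(d)
1/sqrt(d1) = 1/sqrt(9e-06) = 333.333;  1/sqrt(d2) = 128.037
k = (sigma1 - sigma2) / (1/sqrt(d1) - 1/sqrt(d2)) = (314.7 - 181.2) / (333.333 - 128.037) = 0.650279 MPa*m^0.5
sigma0 = sigma1 - k/sqrt(d1) = 314.7 - 0.650279*333.333 = 97.9403 MPa
sigma_y(d3) = 97.9403 + 0.650279 / sqrt(4.4e-05) = 196 MPa


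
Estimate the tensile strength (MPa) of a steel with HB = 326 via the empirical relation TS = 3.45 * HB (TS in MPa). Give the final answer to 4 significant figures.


TS (MPa) = 3.45 * HB
TS = 3.45 * 326
TS = 1125 MPa


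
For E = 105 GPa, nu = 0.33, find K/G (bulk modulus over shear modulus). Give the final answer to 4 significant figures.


G = E / (2*(1+nu))
G = 105 / (2*(1+0.33)) = 39.4737 GPa
K = E / (3*(1-2*nu))
K = 105 / (3*(1-2*0.33)) = 102.941 GPa
K/G = 102.941 / 39.4737 = 2.608


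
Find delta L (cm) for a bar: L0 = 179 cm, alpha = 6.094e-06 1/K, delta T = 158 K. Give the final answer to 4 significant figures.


dL = L0 * alpha * dT
dL = 179 * 6.094e-06 * 158
dL = 0.1724 cm


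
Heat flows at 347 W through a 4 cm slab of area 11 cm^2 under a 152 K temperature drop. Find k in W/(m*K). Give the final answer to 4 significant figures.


k = Q*L / (A*dT)
L = 0.04 m, A = 1.1e-03 m^2
k = 347 * 0.04 / (1.1e-03 * 152)
k = 83.01 W/(m*K)


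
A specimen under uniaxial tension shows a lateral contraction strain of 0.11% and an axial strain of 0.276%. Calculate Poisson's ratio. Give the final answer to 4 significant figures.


nu = -epsilon_lat / epsilon_axial
Lateral strain is contraction (negative), so using magnitudes:
nu = 0.11 / 0.276
nu = 0.3986


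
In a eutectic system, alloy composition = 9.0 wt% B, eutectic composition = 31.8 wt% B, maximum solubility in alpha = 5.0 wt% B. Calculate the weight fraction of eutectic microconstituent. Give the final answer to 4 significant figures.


f_primary = (C_e - C0) / (C_e - C_alpha_max)
f_primary = (31.8 - 9.0) / (31.8 - 5.0)
f_primary = 0.850746
f_eutectic = 1 - 0.850746 = 0.1493


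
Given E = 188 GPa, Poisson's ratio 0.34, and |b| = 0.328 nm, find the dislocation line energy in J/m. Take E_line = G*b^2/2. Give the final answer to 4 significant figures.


Step 1: G = E / (2*(1+nu))
G = 188 / (2*(1+0.34)) = 70.1493 GPa = 7.01493e+10 Pa
Step 2: E_line = G*b^2/2
b = 0.328 nm = 3.28e-10 m
E_line = 0.5 * 7.01493e+10 * (3.28e-10)^2 = 3.773e-09 J/m


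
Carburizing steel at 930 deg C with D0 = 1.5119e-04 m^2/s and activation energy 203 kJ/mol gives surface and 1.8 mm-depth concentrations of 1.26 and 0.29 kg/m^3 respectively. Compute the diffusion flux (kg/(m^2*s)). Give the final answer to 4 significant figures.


Step 1: D = D0 * exp(-Qd/(R*T))
T = 930 + 273.15 = 1203.15 K
D = 1.5119e-04 * exp(-203e3 / (8.314 * 1203.15)) = 2.32263e-13 m^2/s
Step 2: J = D * (C1 - C2) / dx
J = 2.32263e-13 * (1.26 - 0.29) / 1.8e-03
J = 1.252e-10 kg/(m^2*s)


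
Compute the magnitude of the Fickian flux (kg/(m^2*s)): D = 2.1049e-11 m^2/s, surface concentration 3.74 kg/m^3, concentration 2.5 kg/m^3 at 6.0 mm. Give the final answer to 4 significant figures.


J = -D * (dC/dx) = D * (C1 - C2) / dx
J = 2.1049e-11 * (3.74 - 2.5) / 6e-03
J = 4.35e-09 kg/(m^2*s)


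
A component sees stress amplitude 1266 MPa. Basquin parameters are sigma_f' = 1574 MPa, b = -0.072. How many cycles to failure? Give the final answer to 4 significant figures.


sigma_a = sigma_f' * (2*Nf)^b
2*Nf = (sigma_a / sigma_f')^(1/b)
2*Nf = (1266 / 1574)^(1/-0.072)
2*Nf = 20.5819
Nf = 10.29 cycles


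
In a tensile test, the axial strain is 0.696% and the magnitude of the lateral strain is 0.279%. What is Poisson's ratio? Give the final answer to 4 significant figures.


nu = -epsilon_lat / epsilon_axial
Lateral strain is contraction (negative), so using magnitudes:
nu = 0.279 / 0.696
nu = 0.4009


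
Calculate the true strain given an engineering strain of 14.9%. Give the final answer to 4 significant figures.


epsilon_true = ln(1 + epsilon_eng)
epsilon_true = ln(1 + 0.149)
epsilon_true = 0.1389


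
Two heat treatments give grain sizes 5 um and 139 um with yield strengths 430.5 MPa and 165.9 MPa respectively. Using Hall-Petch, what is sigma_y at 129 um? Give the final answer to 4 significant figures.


sigma_y = sigma0 + k / sqrt(d)
1/sqrt(d1) = 1/sqrt(5e-06) = 447.214;  1/sqrt(d2) = 84.8189
k = (sigma1 - sigma2) / (1/sqrt(d1) - 1/sqrt(d2)) = (430.5 - 165.9) / (447.214 - 84.8189) = 0.730143 MPa*m^0.5
sigma0 = sigma1 - k/sqrt(d1) = 430.5 - 0.730143*447.214 = 103.97 MPa
sigma_y(d3) = 103.97 + 0.730143 / sqrt(1.29e-04) = 168.3 MPa


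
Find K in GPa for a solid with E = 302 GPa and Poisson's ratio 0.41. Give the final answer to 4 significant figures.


K = E / (3*(1-2*nu))
K = 302 / (3*(1-2*0.41))
K = 559.3 GPa


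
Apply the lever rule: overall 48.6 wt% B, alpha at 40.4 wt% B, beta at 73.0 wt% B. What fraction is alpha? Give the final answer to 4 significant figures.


f_alpha = (C_beta - C0) / (C_beta - C_alpha)
f_alpha = (73.0 - 48.6) / (73.0 - 40.4)
f_alpha = 0.7485
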